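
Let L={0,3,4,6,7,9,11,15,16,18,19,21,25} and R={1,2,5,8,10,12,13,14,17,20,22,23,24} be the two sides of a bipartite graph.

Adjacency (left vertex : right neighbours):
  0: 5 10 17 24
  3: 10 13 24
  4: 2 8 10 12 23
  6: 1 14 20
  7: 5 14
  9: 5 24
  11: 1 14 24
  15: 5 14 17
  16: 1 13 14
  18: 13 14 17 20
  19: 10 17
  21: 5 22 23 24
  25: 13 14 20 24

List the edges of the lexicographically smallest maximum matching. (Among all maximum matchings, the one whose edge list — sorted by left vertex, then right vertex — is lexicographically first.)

Lex-smallest maximum matching: {(0,5), (3,10), (4,2), (6,1), (7,14), (9,24), (15,17), (16,13), (18,20), (21,22)}

|M| = 10 (so the lex-smallest maximum matching has 10 edges)
process left vertices in ascending order; for each, take the smallest-labelled available neighbour that still permits 10 edges overall, or leave it unmatched if none does
lex-smallest matching: {0-5, 3-10, 4-2, 6-1, 7-14, 9-24, 15-17, 16-13, 18-20, 21-22}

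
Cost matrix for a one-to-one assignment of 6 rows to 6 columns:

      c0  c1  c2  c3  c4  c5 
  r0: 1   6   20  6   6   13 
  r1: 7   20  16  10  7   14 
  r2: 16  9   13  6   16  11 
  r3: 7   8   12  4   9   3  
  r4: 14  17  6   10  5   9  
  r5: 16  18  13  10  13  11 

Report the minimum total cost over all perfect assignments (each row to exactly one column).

Minimum assignment cost: 36

optimal assignment: row0→col0 (cost 1), row1→col4 (cost 7), row2→col1 (cost 9), row3→col5 (cost 3), row4→col2 (cost 6), row5→col3 (cost 10)
total = 1 + 7 + 9 + 3 + 6 + 10 = 36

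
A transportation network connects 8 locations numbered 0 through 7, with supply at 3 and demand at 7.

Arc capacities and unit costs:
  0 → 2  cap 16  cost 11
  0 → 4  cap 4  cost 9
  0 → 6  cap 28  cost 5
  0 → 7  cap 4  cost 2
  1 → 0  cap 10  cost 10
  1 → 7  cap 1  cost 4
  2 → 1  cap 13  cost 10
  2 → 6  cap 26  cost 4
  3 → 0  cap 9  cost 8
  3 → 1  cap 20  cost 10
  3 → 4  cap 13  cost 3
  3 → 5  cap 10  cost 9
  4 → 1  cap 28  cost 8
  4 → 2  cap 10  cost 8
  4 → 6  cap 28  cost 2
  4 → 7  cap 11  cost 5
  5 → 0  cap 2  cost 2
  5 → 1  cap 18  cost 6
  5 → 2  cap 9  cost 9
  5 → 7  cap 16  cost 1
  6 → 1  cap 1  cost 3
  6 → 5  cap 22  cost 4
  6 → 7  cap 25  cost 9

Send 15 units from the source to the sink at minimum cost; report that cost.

shortest-cost path #1: 3→4→7 push 11 @ unit cost 8 (adds 88)
shortest-cost path #2: 3→5→7 push 4 @ unit cost 10 (adds 40)
total cost = 128

Minimum cost for 15 units: 128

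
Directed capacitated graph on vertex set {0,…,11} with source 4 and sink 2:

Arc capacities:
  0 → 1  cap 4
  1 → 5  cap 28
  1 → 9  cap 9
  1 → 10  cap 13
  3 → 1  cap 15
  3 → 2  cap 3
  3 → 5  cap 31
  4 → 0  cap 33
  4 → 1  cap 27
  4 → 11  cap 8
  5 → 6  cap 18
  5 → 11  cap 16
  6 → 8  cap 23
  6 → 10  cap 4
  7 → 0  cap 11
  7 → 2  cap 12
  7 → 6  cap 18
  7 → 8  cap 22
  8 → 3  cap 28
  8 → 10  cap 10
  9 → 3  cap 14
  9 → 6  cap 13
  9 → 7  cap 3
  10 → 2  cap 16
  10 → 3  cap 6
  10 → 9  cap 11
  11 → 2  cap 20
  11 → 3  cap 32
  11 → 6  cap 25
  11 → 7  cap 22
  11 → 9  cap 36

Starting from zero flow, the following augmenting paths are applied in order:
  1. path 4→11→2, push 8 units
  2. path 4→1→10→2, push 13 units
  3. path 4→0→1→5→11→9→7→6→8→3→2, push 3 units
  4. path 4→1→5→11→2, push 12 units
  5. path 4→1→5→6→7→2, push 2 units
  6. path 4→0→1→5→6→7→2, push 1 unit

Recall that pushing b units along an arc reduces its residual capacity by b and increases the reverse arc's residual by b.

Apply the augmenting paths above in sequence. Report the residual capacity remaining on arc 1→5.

after path 1 (4→11→2, push 8): res(1,5)=28
after path 2 (4→1→10→2, push 13): res(1,5)=28
after path 3 (4→0→1→5→11→9→7→6→8→3→2, push 3): res(1,5)=25
after path 4 (4→1→5→11→2, push 12): res(1,5)=13
after path 5 (4→1→5→6→7→2, push 2): res(1,5)=11
after path 6 (4→0→1→5→6→7→2, push 1): res(1,5)=10

Residual capacity of (1,5): 10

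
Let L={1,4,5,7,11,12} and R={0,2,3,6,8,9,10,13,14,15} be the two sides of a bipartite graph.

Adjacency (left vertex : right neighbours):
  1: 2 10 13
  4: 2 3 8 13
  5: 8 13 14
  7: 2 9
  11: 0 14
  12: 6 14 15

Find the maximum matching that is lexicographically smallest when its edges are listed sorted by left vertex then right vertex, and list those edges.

|M| = 6 (so the lex-smallest maximum matching has 6 edges)
process left vertices in ascending order; for each, take the smallest-labelled available neighbour that still permits 6 edges overall, or leave it unmatched if none does
lex-smallest matching: {1-2, 4-3, 5-8, 7-9, 11-0, 12-6}

Lex-smallest maximum matching: {(1,2), (4,3), (5,8), (7,9), (11,0), (12,6)}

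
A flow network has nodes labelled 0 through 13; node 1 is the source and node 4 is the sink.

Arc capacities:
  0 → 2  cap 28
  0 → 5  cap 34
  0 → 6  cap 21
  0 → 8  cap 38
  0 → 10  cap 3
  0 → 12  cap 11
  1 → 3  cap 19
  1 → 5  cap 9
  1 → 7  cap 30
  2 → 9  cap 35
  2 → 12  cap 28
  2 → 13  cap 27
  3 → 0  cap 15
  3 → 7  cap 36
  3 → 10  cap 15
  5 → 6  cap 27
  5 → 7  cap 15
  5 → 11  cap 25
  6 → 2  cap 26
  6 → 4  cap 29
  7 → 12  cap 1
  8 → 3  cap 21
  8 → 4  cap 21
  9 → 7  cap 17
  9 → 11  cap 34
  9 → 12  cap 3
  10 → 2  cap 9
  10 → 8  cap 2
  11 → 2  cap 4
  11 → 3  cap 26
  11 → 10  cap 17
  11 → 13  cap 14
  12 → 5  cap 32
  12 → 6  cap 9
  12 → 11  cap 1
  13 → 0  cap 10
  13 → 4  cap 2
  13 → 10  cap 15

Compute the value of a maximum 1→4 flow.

augment #1: 1→5→6→4 bottleneck 9, total now 9
augment #2: 1→3→0→6→4 bottleneck 15, total now 24
augment #3: 1→3→10→8→4 bottleneck 2, total now 26
augment #4: 1→7→12→6→4 bottleneck 1, total now 27
augment #5: 1→3→10→2→13→4 bottleneck 2, total now 29

Maximum flow value: 29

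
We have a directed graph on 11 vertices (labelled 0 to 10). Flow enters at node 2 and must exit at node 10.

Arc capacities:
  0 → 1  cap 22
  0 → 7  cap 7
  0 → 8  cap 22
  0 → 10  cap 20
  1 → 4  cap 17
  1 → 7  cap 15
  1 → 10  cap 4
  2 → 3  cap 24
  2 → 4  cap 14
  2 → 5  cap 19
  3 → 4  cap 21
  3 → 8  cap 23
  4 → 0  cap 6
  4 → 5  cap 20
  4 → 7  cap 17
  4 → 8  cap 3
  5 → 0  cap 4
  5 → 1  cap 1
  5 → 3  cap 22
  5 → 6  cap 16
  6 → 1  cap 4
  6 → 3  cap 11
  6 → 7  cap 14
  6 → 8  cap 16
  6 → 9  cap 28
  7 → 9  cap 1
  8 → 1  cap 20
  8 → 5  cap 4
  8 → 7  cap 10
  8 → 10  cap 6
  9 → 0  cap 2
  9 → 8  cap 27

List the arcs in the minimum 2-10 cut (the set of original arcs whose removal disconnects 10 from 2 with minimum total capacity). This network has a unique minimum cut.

Min-cut arcs: {(1,10), (4,0), (5,0), (8,10), (9,0)} (total capacity 22)

augment #1: 2→3→8→10 push 6
augment #2: 2→4→0→10 push 6
augment #3: 2→5→0→10 push 4
augment #4: 2→5→1→10 push 1
augment #5: 2→3→8→1→10 push 3
augment #6: 2→4→7→9→0→10 push 1
augment #7: 2→5→6→9→0→10 push 1
max flow = 22; residual-reachable set from 2 gives S-side
cut edges (S→T): {(1,10), (4,0), (5,0), (8,10), (9,0)} total cap 22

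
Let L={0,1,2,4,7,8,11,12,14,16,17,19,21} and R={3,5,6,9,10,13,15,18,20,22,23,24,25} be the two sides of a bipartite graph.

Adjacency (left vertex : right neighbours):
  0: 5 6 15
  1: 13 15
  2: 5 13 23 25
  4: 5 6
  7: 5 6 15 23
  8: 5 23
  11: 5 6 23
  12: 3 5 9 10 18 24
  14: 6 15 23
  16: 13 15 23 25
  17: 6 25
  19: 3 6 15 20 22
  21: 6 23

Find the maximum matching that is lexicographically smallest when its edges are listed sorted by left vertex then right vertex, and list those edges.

|M| = 8 (so the lex-smallest maximum matching has 8 edges)
process left vertices in ascending order; for each, take the smallest-labelled available neighbour that still permits 8 edges overall, or leave it unmatched if none does
lex-smallest matching: {0-5, 1-13, 2-23, 4-6, 7-15, 12-3, 16-25, 19-20}

Lex-smallest maximum matching: {(0,5), (1,13), (2,23), (4,6), (7,15), (12,3), (16,25), (19,20)}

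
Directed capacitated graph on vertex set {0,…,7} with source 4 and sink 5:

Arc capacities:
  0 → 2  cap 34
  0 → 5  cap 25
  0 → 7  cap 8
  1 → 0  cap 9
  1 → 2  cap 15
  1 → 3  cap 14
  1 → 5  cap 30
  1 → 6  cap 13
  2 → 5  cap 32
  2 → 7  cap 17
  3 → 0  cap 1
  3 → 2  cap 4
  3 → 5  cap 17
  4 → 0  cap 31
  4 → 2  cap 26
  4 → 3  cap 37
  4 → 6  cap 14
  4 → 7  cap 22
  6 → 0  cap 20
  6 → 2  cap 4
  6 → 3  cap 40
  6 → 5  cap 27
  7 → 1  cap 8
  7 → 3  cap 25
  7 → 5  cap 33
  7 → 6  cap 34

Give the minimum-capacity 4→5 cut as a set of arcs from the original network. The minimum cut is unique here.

Min-cut arcs: {(3,0), (3,2), (3,5), (4,0), (4,2), (4,6), (4,7)} (total capacity 115)

augment #1: 4→0→5 push 25
augment #2: 4→2→5 push 26
augment #3: 4→3→5 push 17
augment #4: 4→6→5 push 14
augment #5: 4→7→5 push 22
augment #6: 4→0→2→5 push 6
augment #7: 4→3→0→7→5 push 1
augment #8: 4→3→2→7→5 push 4
max flow = 115; residual-reachable set from 4 gives S-side
cut edges (S→T): {(3,0), (3,2), (3,5), (4,0), (4,2), (4,6), (4,7)} total cap 115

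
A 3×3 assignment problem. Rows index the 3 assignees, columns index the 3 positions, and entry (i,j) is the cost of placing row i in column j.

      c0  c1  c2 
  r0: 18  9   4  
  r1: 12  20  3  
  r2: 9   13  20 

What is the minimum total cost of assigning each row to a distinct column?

optimal assignment: row0→col1 (cost 9), row1→col2 (cost 3), row2→col0 (cost 9)
total = 9 + 3 + 9 = 21

Minimum assignment cost: 21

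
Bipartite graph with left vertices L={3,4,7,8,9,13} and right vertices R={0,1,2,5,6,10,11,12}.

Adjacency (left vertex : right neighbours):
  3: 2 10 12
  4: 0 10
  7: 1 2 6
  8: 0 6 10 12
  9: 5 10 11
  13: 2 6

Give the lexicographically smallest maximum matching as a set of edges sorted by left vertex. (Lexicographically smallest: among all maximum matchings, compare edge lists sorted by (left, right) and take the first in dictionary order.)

Lex-smallest maximum matching: {(3,2), (4,0), (7,1), (8,10), (9,5), (13,6)}

|M| = 6 (so the lex-smallest maximum matching has 6 edges)
process left vertices in ascending order; for each, take the smallest-labelled available neighbour that still permits 6 edges overall, or leave it unmatched if none does
lex-smallest matching: {3-2, 4-0, 7-1, 8-10, 9-5, 13-6}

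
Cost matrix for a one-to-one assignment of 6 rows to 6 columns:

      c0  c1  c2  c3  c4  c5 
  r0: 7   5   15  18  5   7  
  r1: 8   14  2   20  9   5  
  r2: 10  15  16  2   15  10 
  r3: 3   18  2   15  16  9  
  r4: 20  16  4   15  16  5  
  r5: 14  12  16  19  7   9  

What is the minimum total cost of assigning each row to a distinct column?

optimal assignment: row0→col1 (cost 5), row1→col2 (cost 2), row2→col3 (cost 2), row3→col0 (cost 3), row4→col5 (cost 5), row5→col4 (cost 7)
total = 5 + 2 + 2 + 3 + 5 + 7 = 24

Minimum assignment cost: 24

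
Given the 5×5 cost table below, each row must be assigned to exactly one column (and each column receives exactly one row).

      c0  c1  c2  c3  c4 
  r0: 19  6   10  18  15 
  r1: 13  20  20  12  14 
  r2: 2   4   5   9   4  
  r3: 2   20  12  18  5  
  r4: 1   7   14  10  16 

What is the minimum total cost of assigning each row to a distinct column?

optimal assignment: row0→col1 (cost 6), row1→col3 (cost 12), row2→col2 (cost 5), row3→col4 (cost 5), row4→col0 (cost 1)
total = 6 + 12 + 5 + 5 + 1 = 29

Minimum assignment cost: 29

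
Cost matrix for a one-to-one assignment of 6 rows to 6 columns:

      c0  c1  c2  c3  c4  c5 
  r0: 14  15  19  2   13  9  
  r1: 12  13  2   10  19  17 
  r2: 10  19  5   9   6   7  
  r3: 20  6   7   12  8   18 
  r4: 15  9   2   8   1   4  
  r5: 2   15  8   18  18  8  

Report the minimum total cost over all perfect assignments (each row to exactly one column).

Minimum assignment cost: 20

optimal assignment: row0→col3 (cost 2), row1→col2 (cost 2), row2→col5 (cost 7), row3→col1 (cost 6), row4→col4 (cost 1), row5→col0 (cost 2)
total = 2 + 2 + 7 + 6 + 1 + 2 = 20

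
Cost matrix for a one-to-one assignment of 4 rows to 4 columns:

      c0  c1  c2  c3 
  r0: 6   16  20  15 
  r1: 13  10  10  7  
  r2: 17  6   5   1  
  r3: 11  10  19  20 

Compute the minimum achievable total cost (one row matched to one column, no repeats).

Minimum assignment cost: 27

optimal assignment: row0→col0 (cost 6), row1→col2 (cost 10), row2→col3 (cost 1), row3→col1 (cost 10)
total = 6 + 10 + 1 + 10 = 27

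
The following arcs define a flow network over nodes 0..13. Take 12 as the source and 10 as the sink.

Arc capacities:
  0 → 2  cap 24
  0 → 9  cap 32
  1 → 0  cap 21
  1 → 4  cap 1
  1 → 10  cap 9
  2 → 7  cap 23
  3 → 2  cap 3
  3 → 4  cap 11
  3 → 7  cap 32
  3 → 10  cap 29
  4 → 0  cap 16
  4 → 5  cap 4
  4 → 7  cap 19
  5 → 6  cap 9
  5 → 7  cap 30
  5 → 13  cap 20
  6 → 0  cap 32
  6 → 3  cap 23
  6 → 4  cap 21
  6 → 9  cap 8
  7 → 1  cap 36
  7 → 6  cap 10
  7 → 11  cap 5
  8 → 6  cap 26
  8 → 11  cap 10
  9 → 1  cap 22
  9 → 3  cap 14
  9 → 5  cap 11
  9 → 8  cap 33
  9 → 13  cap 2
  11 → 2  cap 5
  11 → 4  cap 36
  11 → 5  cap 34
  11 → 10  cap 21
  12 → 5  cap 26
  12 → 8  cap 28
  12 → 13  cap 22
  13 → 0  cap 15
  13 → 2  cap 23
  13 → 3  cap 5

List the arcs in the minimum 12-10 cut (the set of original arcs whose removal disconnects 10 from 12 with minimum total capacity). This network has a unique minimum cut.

Min-cut arcs: {(1,10), (3,10), (7,11), (8,11)} (total capacity 53)

augment #1: 12→8→11→10 push 10
augment #2: 12→13→3→10 push 5
augment #3: 12→5→6→3→10 push 9
augment #4: 12→5→7→1→10 push 9
augment #5: 12→5→7→11→10 push 5
augment #6: 12→8→6→3→10 push 14
augment #7: 12→8→6→9→3→10 push 1
max flow = 53; residual-reachable set from 12 gives S-side
cut edges (S→T): {(1,10), (3,10), (7,11), (8,11)} total cap 53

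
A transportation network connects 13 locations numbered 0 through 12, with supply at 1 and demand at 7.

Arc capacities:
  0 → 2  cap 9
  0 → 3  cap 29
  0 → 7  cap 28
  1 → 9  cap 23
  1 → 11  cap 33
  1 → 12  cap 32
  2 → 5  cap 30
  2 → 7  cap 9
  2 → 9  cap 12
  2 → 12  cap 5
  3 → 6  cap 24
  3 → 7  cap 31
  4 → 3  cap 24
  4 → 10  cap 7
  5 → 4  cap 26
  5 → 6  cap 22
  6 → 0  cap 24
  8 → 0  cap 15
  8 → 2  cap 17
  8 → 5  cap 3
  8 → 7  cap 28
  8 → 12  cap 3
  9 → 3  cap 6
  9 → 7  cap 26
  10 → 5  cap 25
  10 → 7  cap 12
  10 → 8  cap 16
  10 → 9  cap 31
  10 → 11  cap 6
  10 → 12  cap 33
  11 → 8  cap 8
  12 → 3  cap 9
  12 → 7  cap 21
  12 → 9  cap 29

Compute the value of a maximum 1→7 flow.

augment #1: 1→9→7 bottleneck 23, total now 23
augment #2: 1→12→7 bottleneck 21, total now 44
augment #3: 1→11→8→7 bottleneck 8, total now 52
augment #4: 1→12→3→7 bottleneck 9, total now 61
augment #5: 1→12→9→7 bottleneck 2, total now 63

Maximum flow value: 63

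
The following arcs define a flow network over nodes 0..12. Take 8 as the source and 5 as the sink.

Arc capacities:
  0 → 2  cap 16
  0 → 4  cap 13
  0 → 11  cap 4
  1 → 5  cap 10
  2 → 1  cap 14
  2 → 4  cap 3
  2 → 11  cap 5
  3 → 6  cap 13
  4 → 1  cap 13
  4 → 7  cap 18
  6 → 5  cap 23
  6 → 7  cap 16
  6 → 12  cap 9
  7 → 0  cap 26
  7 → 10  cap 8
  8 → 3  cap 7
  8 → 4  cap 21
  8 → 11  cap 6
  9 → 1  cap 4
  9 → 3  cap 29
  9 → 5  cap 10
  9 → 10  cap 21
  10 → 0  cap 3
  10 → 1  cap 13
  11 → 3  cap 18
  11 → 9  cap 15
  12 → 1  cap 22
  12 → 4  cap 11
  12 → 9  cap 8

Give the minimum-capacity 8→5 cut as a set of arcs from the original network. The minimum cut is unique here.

Min-cut arcs: {(0,11), (1,5), (2,11), (8,3), (8,11)} (total capacity 32)

augment #1: 8→3→6→5 push 7
augment #2: 8→4→1→5 push 10
augment #3: 8→11→9→5 push 6
augment #4: 8→4→7→0→11→9→5 push 4
augment #5: 8→4→7→0→2→11→3→6→5 push 5
max flow = 32; residual-reachable set from 8 gives S-side
cut edges (S→T): {(0,11), (1,5), (2,11), (8,3), (8,11)} total cap 32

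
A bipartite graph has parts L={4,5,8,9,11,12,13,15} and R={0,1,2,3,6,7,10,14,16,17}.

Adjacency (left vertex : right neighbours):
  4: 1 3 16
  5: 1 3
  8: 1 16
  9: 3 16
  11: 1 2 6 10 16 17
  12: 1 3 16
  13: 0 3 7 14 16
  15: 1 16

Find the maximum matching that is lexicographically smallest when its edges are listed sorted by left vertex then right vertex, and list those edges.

|M| = 5 (so the lex-smallest maximum matching has 5 edges)
process left vertices in ascending order; for each, take the smallest-labelled available neighbour that still permits 5 edges overall, or leave it unmatched if none does
lex-smallest matching: {4-1, 5-3, 8-16, 11-2, 13-0}

Lex-smallest maximum matching: {(4,1), (5,3), (8,16), (11,2), (13,0)}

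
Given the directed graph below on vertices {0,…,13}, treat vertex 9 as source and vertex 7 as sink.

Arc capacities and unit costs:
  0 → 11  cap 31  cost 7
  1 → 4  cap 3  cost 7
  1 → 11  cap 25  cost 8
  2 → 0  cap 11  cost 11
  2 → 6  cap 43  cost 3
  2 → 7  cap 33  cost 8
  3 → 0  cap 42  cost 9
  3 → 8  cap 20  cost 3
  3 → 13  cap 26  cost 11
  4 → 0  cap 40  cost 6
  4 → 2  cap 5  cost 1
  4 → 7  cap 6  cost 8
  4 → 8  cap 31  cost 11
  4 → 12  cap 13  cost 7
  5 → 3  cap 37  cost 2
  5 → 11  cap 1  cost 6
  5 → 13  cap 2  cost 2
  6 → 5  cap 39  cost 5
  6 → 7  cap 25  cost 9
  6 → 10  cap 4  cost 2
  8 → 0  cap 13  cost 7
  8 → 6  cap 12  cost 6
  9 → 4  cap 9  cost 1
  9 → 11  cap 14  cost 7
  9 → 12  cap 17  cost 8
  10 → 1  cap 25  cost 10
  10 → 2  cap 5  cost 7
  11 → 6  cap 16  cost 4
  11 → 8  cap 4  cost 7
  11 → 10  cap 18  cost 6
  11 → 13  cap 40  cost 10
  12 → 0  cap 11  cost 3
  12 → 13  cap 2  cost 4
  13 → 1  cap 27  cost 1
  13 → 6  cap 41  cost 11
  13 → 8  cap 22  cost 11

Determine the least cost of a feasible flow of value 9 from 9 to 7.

shortest-cost path #1: 9→4→7 push 6 @ unit cost 9 (adds 54)
shortest-cost path #2: 9→4→2→7 push 3 @ unit cost 10 (adds 30)
total cost = 84

Minimum cost for 9 units: 84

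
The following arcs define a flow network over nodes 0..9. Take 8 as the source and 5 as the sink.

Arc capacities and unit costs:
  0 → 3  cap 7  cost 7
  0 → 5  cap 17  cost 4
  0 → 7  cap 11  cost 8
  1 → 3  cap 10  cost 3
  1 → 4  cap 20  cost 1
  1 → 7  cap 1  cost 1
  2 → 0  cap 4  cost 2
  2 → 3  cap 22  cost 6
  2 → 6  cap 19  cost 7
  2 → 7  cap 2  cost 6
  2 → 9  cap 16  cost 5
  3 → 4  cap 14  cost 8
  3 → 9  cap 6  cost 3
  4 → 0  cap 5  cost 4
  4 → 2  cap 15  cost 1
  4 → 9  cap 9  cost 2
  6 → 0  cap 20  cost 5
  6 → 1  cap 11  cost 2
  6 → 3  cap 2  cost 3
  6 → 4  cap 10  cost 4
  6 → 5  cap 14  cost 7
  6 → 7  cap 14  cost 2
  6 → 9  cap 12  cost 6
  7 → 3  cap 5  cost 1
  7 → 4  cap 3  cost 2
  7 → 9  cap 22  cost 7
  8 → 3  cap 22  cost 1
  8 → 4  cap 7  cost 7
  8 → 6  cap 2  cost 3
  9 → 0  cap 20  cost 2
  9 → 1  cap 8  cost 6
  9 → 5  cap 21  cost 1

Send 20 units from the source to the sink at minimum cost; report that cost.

shortest-cost path #1: 8→3→9→5 push 6 @ unit cost 5 (adds 30)
shortest-cost path #2: 8→6→1→4→9→5 push 2 @ unit cost 9 (adds 18)
shortest-cost path #3: 8→4→9→5 push 7 @ unit cost 10 (adds 70)
shortest-cost path #4: 8→3→4→1→6→5 push 2 @ unit cost 13 (adds 26)
shortest-cost path #5: 8→3→4→2→9→5 push 3 @ unit cost 16 (adds 48)
total cost = 192

Minimum cost for 20 units: 192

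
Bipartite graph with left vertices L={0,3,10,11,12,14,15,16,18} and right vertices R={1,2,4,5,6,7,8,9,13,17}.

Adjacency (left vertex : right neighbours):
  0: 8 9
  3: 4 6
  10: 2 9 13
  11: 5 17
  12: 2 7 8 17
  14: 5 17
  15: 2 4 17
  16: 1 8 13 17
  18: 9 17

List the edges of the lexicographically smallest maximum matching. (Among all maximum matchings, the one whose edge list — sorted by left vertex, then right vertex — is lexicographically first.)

Lex-smallest maximum matching: {(0,8), (3,4), (10,13), (11,5), (12,7), (14,17), (15,2), (16,1), (18,9)}

|M| = 9 (so the lex-smallest maximum matching has 9 edges)
process left vertices in ascending order; for each, take the smallest-labelled available neighbour that still permits 9 edges overall, or leave it unmatched if none does
lex-smallest matching: {0-8, 3-4, 10-13, 11-5, 12-7, 14-17, 15-2, 16-1, 18-9}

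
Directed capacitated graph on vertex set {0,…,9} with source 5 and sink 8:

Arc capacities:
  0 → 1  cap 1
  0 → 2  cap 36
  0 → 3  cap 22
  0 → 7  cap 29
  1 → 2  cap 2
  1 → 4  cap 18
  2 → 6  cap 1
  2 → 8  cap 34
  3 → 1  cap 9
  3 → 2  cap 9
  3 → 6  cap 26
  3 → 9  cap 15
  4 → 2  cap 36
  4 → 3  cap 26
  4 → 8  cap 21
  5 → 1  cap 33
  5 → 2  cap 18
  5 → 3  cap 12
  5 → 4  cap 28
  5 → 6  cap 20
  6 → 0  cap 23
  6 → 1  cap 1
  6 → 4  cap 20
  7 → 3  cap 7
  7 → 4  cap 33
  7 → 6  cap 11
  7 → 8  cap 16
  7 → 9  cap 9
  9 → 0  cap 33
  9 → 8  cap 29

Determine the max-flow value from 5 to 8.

augment #1: 5→2→8 bottleneck 18, total now 18
augment #2: 5→4→8 bottleneck 21, total now 39
augment #3: 5→1→2→8 bottleneck 2, total now 41
augment #4: 5→3→2→8 bottleneck 9, total now 50
augment #5: 5→3→9→8 bottleneck 3, total now 53
augment #6: 5→4→2→8 bottleneck 5, total now 58
augment #7: 5→4→3→9→8 bottleneck 2, total now 60
augment #8: 5→6→0→7→8 bottleneck 16, total now 76
augment #9: 5→1→4→3→9→8 bottleneck 10, total now 86
augment #10: 5→6→0→7→9→8 bottleneck 4, total now 90
augment #11: 5→1→4→2→6→0→7→9→8 bottleneck 1, total now 91
augment #12: 5→1→4→3→6→0→7→9→8 bottleneck 2, total now 93

Maximum flow value: 93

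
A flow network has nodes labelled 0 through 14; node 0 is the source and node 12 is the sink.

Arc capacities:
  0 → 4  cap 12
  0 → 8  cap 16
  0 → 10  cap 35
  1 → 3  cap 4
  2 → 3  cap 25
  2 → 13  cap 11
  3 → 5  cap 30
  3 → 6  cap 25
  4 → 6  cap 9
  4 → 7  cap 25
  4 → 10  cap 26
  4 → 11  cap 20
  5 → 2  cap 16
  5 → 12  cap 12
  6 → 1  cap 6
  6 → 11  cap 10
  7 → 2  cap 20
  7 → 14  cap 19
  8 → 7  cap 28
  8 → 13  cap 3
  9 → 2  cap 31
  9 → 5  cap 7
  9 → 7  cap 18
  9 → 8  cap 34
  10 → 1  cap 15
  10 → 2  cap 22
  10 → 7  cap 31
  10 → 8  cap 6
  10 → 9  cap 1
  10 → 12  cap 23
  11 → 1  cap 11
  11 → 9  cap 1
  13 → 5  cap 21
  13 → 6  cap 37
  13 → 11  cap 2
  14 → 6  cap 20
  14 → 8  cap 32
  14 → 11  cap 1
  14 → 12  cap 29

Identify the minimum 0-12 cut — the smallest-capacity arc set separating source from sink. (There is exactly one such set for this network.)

Min-cut arcs: {(5,12), (7,14), (10,12)} (total capacity 54)

augment #1: 0→10→12 push 23
augment #2: 0→4→7→14→12 push 12
augment #3: 0→8→7→14→12 push 7
augment #4: 0→8→13→5→12 push 3
augment #5: 0→10→9→5→12 push 1
augment #6: 0→10→1→3→5→12 push 4
augment #7: 0→10→2→3→5→12 push 4
max flow = 54; residual-reachable set from 0 gives S-side
cut edges (S→T): {(5,12), (7,14), (10,12)} total cap 54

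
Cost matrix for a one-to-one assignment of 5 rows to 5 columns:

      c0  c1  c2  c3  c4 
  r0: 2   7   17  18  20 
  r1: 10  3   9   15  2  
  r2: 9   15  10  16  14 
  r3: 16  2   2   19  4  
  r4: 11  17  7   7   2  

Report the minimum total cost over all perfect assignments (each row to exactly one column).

optimal assignment: row0→col0 (cost 2), row1→col4 (cost 2), row2→col2 (cost 10), row3→col1 (cost 2), row4→col3 (cost 7)
total = 2 + 2 + 10 + 2 + 7 = 23

Minimum assignment cost: 23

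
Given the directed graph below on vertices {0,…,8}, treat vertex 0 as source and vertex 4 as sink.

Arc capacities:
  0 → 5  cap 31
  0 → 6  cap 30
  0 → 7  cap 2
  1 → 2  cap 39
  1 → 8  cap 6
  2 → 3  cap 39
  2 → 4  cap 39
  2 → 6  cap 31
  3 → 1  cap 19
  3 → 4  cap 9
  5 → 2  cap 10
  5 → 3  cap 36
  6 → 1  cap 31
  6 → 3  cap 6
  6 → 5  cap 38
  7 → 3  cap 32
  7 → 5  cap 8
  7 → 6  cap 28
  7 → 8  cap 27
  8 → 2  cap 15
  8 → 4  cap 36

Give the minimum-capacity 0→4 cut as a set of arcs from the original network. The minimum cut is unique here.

Min-cut arcs: {(0,7), (1,8), (2,4), (3,4)} (total capacity 56)

augment #1: 0→5→2→4 push 10
augment #2: 0→5→3→4 push 9
augment #3: 0→7→8→4 push 2
augment #4: 0→6→1→2→4 push 29
augment #5: 0→6→1→8→4 push 1
augment #6: 0→5→3→1→8→4 push 5
max flow = 56; residual-reachable set from 0 gives S-side
cut edges (S→T): {(0,7), (1,8), (2,4), (3,4)} total cap 56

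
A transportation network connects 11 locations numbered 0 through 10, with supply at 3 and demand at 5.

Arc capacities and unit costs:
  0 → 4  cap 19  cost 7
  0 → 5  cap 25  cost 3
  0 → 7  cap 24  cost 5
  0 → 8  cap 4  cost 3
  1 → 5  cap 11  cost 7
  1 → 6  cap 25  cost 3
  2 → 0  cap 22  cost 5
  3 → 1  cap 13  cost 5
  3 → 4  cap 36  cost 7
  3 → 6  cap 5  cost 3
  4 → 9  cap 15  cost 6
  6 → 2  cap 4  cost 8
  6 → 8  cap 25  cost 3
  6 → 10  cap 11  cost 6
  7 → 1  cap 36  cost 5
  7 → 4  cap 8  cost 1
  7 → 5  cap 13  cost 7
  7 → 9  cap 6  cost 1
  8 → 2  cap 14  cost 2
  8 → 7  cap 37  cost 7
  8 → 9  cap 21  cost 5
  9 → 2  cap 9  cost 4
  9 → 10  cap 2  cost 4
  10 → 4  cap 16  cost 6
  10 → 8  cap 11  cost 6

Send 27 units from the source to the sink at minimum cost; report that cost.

shortest-cost path #1: 3→1→5 push 11 @ unit cost 12 (adds 132)
shortest-cost path #2: 3→6→8→2→0→5 push 5 @ unit cost 16 (adds 80)
shortest-cost path #3: 3→1→6→8→2→0→5 push 2 @ unit cost 21 (adds 42)
shortest-cost path #4: 3→4→9→2→0→5 push 9 @ unit cost 25 (adds 225)
total cost = 479

Minimum cost for 27 units: 479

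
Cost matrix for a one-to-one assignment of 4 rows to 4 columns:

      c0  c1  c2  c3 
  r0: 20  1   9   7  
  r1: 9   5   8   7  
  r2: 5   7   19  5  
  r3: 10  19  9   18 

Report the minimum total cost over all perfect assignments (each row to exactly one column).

Minimum assignment cost: 22

optimal assignment: row0→col1 (cost 1), row1→col3 (cost 7), row2→col0 (cost 5), row3→col2 (cost 9)
total = 1 + 7 + 5 + 9 = 22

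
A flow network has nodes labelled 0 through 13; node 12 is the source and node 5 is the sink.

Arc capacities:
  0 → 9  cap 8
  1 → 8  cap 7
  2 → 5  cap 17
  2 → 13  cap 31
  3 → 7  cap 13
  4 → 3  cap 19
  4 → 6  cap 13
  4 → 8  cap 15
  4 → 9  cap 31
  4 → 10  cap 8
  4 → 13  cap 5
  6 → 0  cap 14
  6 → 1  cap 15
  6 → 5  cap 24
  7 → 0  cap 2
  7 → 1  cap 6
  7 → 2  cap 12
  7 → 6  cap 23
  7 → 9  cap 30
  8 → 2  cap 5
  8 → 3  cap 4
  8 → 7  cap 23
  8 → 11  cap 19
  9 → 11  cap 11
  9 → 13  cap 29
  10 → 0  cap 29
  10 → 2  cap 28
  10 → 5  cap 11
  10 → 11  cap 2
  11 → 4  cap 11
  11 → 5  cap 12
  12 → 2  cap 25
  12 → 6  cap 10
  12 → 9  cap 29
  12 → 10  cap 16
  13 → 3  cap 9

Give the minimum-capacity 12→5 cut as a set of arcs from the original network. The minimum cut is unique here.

Min-cut arcs: {(2,5), (9,11), (10,5), (10,11), (12,6), (13,3)} (total capacity 60)

augment #1: 12→2→5 push 17
augment #2: 12→6→5 push 10
augment #3: 12→10→5 push 11
augment #4: 12→9→11→5 push 11
augment #5: 12→10→11→5 push 1
augment #6: 12→10→11→4→6→5 push 1
augment #7: 12→2→13→3→7→6→5 push 8
augment #8: 12→9→13→3→7→6→5 push 1
max flow = 60; residual-reachable set from 12 gives S-side
cut edges (S→T): {(2,5), (9,11), (10,5), (10,11), (12,6), (13,3)} total cap 60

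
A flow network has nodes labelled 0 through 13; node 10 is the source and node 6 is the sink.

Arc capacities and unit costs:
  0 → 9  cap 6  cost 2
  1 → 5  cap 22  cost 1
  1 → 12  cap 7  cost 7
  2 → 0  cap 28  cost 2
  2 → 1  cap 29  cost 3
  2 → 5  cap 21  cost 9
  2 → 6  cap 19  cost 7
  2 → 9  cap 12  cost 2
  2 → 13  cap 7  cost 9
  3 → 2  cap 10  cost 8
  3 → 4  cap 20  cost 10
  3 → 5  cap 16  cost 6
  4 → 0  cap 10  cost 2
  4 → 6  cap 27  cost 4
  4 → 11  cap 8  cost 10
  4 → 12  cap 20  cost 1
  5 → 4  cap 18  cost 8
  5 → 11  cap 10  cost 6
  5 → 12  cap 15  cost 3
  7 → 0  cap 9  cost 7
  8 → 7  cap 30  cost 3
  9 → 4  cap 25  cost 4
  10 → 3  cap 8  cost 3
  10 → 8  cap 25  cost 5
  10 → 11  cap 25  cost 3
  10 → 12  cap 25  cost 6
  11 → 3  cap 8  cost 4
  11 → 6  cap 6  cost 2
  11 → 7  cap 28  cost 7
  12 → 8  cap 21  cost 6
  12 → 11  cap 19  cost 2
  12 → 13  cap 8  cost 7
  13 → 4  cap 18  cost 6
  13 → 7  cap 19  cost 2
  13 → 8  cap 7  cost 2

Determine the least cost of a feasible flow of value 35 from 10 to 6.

shortest-cost path #1: 10→11→6 push 6 @ unit cost 5 (adds 30)
shortest-cost path #2: 10→3→4→6 push 8 @ unit cost 17 (adds 136)
shortest-cost path #3: 10→11→3→4→6 push 8 @ unit cost 21 (adds 168)
shortest-cost path #4: 10→12→13→4→6 push 8 @ unit cost 23 (adds 184)
shortest-cost path #5: 10→8→7→0→9→4→6 push 3 @ unit cost 25 (adds 75)
shortest-cost path #6: 10→8→7→0→9→4→3→2→6 push 2 @ unit cost 26 (adds 52)
total cost = 645

Minimum cost for 35 units: 645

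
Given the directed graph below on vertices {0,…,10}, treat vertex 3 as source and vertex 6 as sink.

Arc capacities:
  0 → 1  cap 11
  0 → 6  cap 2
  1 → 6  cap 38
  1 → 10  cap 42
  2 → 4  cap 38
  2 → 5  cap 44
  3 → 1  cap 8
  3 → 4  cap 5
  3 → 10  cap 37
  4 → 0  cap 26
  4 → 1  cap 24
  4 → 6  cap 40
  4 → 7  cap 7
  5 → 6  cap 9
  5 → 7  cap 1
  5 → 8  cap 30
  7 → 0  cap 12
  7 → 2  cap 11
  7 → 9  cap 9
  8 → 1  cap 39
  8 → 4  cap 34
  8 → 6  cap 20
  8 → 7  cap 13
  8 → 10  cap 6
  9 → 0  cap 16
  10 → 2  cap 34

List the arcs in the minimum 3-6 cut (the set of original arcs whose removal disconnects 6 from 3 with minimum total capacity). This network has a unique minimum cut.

augment #1: 3→1→6 push 8
augment #2: 3→4→6 push 5
augment #3: 3→10→2→4→6 push 34
max flow = 47; residual-reachable set from 3 gives S-side
cut edges (S→T): {(3,1), (3,4), (10,2)} total cap 47

Min-cut arcs: {(3,1), (3,4), (10,2)} (total capacity 47)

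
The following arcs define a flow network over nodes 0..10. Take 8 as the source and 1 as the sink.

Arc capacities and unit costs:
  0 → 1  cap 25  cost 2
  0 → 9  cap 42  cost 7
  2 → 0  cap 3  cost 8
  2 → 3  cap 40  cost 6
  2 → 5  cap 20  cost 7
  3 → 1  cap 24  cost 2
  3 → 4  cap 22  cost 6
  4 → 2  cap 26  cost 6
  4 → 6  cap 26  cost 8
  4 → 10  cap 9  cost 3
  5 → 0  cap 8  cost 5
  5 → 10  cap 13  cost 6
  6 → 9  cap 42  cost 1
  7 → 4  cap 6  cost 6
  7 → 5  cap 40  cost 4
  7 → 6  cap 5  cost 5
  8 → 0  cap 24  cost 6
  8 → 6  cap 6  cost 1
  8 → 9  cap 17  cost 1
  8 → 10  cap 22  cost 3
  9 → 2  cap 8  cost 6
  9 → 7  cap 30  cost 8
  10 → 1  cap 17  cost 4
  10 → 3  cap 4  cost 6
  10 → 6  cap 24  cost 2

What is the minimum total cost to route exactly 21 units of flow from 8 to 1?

shortest-cost path #1: 8→10→1 push 17 @ unit cost 7 (adds 119)
shortest-cost path #2: 8→0→1 push 4 @ unit cost 8 (adds 32)
total cost = 151

Minimum cost for 21 units: 151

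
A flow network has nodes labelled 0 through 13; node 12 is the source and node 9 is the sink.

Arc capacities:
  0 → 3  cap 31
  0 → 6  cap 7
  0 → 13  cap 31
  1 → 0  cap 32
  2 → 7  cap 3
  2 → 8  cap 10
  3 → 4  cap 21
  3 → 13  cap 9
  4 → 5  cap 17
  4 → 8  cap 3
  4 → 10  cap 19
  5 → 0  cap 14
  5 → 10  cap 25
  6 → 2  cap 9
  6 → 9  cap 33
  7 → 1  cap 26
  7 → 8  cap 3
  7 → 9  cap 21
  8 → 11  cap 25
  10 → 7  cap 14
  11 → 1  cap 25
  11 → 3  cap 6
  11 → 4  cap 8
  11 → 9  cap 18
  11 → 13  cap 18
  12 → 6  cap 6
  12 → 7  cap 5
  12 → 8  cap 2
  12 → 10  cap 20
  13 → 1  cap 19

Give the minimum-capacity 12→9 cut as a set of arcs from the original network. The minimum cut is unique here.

augment #1: 12→6→9 push 6
augment #2: 12→7→9 push 5
augment #3: 12→8→11→9 push 2
augment #4: 12→10→7→9 push 14
max flow = 27; residual-reachable set from 12 gives S-side
cut edges (S→T): {(10,7), (12,6), (12,7), (12,8)} total cap 27

Min-cut arcs: {(10,7), (12,6), (12,7), (12,8)} (total capacity 27)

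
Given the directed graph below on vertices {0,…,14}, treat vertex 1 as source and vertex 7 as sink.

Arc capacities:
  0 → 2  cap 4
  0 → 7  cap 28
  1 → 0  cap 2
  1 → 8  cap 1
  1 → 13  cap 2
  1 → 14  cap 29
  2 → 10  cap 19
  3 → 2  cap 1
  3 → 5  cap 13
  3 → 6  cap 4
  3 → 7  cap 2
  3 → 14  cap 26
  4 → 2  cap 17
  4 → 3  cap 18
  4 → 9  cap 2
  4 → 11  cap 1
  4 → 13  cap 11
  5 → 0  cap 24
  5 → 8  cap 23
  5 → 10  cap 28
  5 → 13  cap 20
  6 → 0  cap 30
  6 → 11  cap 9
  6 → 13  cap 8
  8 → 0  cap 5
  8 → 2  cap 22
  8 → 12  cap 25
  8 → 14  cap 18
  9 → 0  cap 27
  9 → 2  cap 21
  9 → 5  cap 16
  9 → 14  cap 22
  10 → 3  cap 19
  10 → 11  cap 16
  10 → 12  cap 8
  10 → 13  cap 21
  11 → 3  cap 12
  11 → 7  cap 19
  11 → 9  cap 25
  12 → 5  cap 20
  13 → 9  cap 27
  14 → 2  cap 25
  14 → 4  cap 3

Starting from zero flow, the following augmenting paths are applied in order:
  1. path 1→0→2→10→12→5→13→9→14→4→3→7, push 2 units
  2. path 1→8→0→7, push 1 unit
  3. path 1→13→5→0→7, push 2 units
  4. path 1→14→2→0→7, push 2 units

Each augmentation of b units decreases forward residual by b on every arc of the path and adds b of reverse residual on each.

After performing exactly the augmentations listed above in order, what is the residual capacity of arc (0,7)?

Residual capacity of (0,7): 23

after path 1 (1→0→2→10→12→5→13→9→14→4→3→7, push 2): res(0,7)=28
after path 2 (1→8→0→7, push 1): res(0,7)=27
after path 3 (1→13→5→0→7, push 2): res(0,7)=25
after path 4 (1→14→2→0→7, push 2): res(0,7)=23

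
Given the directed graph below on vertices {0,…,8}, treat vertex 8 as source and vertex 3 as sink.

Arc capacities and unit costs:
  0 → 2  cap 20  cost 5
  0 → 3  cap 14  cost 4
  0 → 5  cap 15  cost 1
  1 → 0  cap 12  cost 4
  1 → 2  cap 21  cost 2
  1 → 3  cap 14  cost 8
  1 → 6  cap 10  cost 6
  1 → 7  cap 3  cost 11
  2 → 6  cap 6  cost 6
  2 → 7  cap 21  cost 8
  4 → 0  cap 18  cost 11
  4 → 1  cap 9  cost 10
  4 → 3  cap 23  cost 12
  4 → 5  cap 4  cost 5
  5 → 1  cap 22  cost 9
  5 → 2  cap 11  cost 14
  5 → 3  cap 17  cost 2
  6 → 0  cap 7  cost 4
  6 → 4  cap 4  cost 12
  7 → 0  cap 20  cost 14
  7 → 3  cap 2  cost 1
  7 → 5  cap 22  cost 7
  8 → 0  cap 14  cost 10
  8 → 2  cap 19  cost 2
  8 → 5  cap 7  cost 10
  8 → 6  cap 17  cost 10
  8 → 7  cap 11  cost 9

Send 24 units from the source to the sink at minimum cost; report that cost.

shortest-cost path #1: 8→7→3 push 2 @ unit cost 10 (adds 20)
shortest-cost path #2: 8→5→3 push 7 @ unit cost 12 (adds 84)
shortest-cost path #3: 8→0→5→3 push 10 @ unit cost 13 (adds 130)
shortest-cost path #4: 8→0→3 push 4 @ unit cost 14 (adds 56)
shortest-cost path #5: 8→2→6→0→3 push 1 @ unit cost 16 (adds 16)
total cost = 306

Minimum cost for 24 units: 306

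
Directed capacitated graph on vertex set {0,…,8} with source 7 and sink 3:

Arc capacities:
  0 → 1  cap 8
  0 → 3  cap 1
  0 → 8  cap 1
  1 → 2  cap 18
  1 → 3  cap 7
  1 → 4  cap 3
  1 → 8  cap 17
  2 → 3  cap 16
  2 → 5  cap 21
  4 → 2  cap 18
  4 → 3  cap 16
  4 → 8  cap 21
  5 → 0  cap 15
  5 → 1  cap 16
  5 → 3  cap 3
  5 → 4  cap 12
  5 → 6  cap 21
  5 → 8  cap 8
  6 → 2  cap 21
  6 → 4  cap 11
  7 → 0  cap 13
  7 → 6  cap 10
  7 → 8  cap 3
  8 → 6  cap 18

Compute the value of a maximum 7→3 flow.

Maximum flow value: 23

augment #1: 7→0→3 bottleneck 1, total now 1
augment #2: 7→0→1→3 bottleneck 7, total now 8
augment #3: 7→6→2→3 bottleneck 10, total now 18
augment #4: 7→0→1→2→3 bottleneck 1, total now 19
augment #5: 7→8→6→2→3 bottleneck 3, total now 22
augment #6: 7→0→8→6→2→3 bottleneck 1, total now 23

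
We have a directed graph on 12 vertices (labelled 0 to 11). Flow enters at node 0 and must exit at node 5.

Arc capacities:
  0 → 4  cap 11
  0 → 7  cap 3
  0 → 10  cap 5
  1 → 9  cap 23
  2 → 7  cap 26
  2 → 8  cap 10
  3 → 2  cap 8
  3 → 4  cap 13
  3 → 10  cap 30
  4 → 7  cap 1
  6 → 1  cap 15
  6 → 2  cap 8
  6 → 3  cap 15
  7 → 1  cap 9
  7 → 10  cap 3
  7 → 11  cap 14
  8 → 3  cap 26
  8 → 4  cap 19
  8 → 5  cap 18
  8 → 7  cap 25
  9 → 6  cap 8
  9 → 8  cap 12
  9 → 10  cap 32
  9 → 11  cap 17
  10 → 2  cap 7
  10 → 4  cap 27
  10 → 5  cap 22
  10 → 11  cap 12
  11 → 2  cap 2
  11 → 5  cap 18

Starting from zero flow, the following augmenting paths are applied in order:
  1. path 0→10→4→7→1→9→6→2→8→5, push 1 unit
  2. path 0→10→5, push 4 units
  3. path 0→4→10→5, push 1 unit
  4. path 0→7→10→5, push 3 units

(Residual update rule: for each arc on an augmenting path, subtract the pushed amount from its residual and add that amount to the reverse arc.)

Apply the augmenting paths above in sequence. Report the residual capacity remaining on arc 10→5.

after path 1 (0→10→4→7→1→9→6→2→8→5, push 1): res(10,5)=22
after path 2 (0→10→5, push 4): res(10,5)=18
after path 3 (0→4→10→5, push 1): res(10,5)=17
after path 4 (0→7→10→5, push 3): res(10,5)=14

Residual capacity of (10,5): 14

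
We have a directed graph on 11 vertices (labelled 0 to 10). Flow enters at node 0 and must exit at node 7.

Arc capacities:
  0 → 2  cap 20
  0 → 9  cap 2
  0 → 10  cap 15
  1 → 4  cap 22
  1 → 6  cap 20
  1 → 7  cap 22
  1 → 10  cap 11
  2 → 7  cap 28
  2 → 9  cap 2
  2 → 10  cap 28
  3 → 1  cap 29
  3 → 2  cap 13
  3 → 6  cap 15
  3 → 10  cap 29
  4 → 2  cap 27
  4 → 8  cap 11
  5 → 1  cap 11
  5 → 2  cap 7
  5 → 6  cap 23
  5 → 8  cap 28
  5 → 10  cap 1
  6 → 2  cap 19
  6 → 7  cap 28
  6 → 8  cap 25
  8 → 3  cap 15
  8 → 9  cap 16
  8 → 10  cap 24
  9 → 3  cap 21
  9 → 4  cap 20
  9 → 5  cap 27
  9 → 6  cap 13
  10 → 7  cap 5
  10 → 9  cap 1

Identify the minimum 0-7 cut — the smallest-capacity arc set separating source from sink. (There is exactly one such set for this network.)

augment #1: 0→2→7 push 20
augment #2: 0→10→7 push 5
augment #3: 0→9→6→7 push 2
augment #4: 0→10→9→6→7 push 1
max flow = 28; residual-reachable set from 0 gives S-side
cut edges (S→T): {(0,2), (0,9), (10,7), (10,9)} total cap 28

Min-cut arcs: {(0,2), (0,9), (10,7), (10,9)} (total capacity 28)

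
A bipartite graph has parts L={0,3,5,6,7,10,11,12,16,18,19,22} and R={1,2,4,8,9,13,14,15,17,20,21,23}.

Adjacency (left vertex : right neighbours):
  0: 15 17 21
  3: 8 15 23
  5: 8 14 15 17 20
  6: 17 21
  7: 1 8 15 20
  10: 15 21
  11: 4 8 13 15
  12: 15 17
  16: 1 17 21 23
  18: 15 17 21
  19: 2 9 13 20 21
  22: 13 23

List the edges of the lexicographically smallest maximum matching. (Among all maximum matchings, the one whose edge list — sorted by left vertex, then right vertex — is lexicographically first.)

Lex-smallest maximum matching: {(0,15), (3,8), (5,14), (6,17), (7,1), (10,21), (11,4), (16,23), (19,2), (22,13)}

|M| = 10 (so the lex-smallest maximum matching has 10 edges)
process left vertices in ascending order; for each, take the smallest-labelled available neighbour that still permits 10 edges overall, or leave it unmatched if none does
lex-smallest matching: {0-15, 3-8, 5-14, 6-17, 7-1, 10-21, 11-4, 16-23, 19-2, 22-13}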